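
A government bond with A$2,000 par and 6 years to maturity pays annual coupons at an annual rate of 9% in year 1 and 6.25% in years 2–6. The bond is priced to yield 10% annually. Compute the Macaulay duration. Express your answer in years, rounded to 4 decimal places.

Periodic yield y = 0.1. Discount each cash flow and weight by its year:
  t   CF        PV=CF/(1+0.1)^t    t·PV
  1       180.00       163.6364       163.6364
  2       125.00       103.3058       206.6116
  3       125.00        93.9144       281.7431
  4       125.00        85.3767       341.5067
  5       125.00        77.6152       388.0758
  6     2,125.00     1,199.5071     7,197.0426
  Σ                  1,723.3554     8,578.6161
Price P = Σ PV = 1,723.3554.
Macaulay duration = Σ(t·PV) / P = 8,578.6161 / 1,723.3554 = 4.97786 years.

4.9779 years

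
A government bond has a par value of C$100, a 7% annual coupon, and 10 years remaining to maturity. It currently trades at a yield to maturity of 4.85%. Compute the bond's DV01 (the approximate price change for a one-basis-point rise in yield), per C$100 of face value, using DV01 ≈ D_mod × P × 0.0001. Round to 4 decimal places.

Periodic yield y = 0.0485.
  t   CF        PV=CF/(1+0.0485)^t    t·PV
  1         7.00         6.6762         6.6762
  2         7.00         6.3674        12.7348
  3         7.00         6.0729        18.2186
  4         7.00         5.7919        23.1678
  5         7.00         5.5240        27.6201
  6         7.00         5.2685        31.6110
  7         7.00         5.0248        35.1736
  8         7.00         4.7924        38.3390
  9         7.00         4.5707        41.1362
  10      107.00        66.6345       666.3454
  Σ                    116.7233       901.0228
P = 116.7233; D_Mac = 7.71930 yrs; D_mod = 7.36223 yrs.
DV01 ≈ 7.36223 × 116.7233 × 0.0001 = 0.085934.

C$0.0859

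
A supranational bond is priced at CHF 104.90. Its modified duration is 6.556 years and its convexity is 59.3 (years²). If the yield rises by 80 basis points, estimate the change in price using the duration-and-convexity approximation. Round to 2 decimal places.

-CHF 5.30

Duration effect: -D_mod·Δy = -6.556 × (+0.008) = -0.052448
Convexity effect: ½·C·(Δy)² = 0.5 × 59.3 × (0.008)² = +0.0018976
ΔP/P ≈ -0.052448 + 0.0018976 = -0.0505504
ΔP ≈ 104.90 × (-0.0505504) = -5.30273696.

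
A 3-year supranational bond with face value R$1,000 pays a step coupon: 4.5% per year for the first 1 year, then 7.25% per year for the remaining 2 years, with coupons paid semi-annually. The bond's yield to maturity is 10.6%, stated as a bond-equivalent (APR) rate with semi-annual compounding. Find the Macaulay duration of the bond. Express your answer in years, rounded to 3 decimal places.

Periodic yield y = 0.053. Discount each cash flow and weight by its period:
  t   CF        PV=CF/(1+0.053)^t    t·PV
  1        22.50        21.3675        21.3675
  2        22.50        20.2920        40.5841
  3        36.25        31.0472        93.1417
  4        36.25        29.4846       117.9382
  5        36.25        28.0005       140.0026
  6     1,036.25       760.1413     4,560.8477
  Σ                    890.3332     4,973.8818
Price P = Σ PV = 890.3332.
Macaulay duration = Σ(t·PV) / P = 4,973.8818 / 890.3332 = 5.58654 half-year periods.
In years: 5.58654 / 2 = 2.79327 years.

2.793 years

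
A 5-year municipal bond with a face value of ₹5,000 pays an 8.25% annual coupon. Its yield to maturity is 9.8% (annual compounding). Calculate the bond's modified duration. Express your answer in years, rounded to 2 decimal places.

Periodic yield y = 0.098. First find Macaulay duration:
  t   CF        PV=CF/(1+0.098)^t    t·PV
  1       412.50       375.6831       375.6831
  2       412.50       342.1521       684.3043
  3       412.50       311.6140       934.8419
  4       412.50       283.8014     1,135.2058
  5     5,412.50     3,391.4562    16,957.2809
  Σ                  4,704.7068    20,087.3159
P = 4,704.7068; Macaulay duration = 20,087.3159 / 4,704.7068 = 4.26962 years.
Modified duration = D_Mac / (1 + y) = 4.26962 / 1.098 = 3.88854 years.

3.89 years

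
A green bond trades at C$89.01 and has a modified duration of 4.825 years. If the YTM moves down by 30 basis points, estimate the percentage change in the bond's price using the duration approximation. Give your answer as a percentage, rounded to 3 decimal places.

+1.448%

Duration approximation: ΔP/P ≈ -D_mod · Δy = -4.825 × (-0.003) = +0.014475.
As a percentage: +1.4475%.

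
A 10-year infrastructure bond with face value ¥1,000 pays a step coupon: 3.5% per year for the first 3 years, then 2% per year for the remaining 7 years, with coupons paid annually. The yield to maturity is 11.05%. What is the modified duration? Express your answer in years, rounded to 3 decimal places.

Periodic yield y = 0.1105. First find Macaulay duration:
  t   CF        PV=CF/(1+0.1105)^t    t·PV
  1        35.00        31.5173        31.5173
  2        35.00        28.3812        56.7624
  3        35.00        25.5571        76.6714
  4        20.00        13.1509        52.6036
  5        20.00        11.8423        59.2117
  6        20.00        10.6640        63.9838
  7        20.00         9.6028        67.2199
  8        20.00         8.6473        69.1786
  9        20.00         7.7869        70.0818
  10    1,020.00       357.6140     3,576.1403
  Σ                    504.7640     4,123.3708
P = 504.7640; Macaulay duration = 4,123.3708 / 504.7640 = 8.16891 years.
Modified duration = D_Mac / (1 + y) = 8.16891 / 1.1105 = 7.35606 years.

7.356 years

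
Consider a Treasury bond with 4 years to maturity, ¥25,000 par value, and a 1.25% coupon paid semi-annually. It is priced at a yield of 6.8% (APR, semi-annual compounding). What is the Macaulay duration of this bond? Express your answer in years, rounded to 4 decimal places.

3.9019 years

Periodic yield y = 0.034. Discount each cash flow and weight by its period:
  t   CF        PV=CF/(1+0.034)^t    t·PV
  1       156.25       151.1122       151.1122
  2       156.25       146.1433       292.2866
  3       156.25       141.3378       424.0135
  4       156.25       136.6904       546.7614
  5       156.25       132.1957       660.9785
  6       156.25       127.8488       767.0930
  7       156.25       123.6449       865.5144
  8    25,156.25    19,252.2544   154,018.0353
  Σ                 20,211.2275   157,725.7949
Price P = Σ PV = 20,211.2275.
Macaulay duration = Σ(t·PV) / P = 157,725.7949 / 20,211.2275 = 7.80387 half-year periods.
In years: 7.80387 / 2 = 3.90194 years.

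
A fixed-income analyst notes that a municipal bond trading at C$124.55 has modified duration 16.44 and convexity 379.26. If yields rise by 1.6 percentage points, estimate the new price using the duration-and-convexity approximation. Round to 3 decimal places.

C$97.835

Duration effect: -D_mod·Δy = -16.44 × (+0.016) = -0.263040
Convexity effect: ½·C·(Δy)² = 0.5 × 379.26 × (0.016)² = +0.04854528
ΔP/P ≈ -0.263040 + 0.04854528 = -0.21449472
New price ≈ 124.55 × (1 - 0.21449472) = 97.834682624.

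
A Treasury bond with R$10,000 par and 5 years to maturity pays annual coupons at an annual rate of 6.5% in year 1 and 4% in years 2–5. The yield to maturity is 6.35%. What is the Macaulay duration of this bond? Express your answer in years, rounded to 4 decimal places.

4.5155 years

Periodic yield y = 0.0635. Discount each cash flow and weight by its year:
  t   CF        PV=CF/(1+0.0635)^t    t·PV
  1       650.00       611.1895       611.1895
  2       400.00       353.6592       707.3185
  3       400.00       332.5428       997.6283
  4       400.00       312.6871     1,250.7485
  5    10,400.00     7,644.4434    38,222.2169
  Σ                  9,254.5220    41,789.1017
Price P = Σ PV = 9,254.5220.
Macaulay duration = Σ(t·PV) / P = 41,789.1017 / 9,254.5220 = 4.51553 years.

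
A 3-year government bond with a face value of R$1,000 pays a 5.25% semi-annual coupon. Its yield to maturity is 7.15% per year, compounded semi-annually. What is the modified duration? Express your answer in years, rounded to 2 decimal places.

2.71 years

Periodic yield y = 0.03575. First find Macaulay duration:
  t   CF        PV=CF/(1+0.03575)^t    t·PV
  1        26.25        25.3440        25.3440
  2        26.25        24.4692        48.9384
  3        26.25        23.6246        70.8738
  4        26.25        22.8092        91.2367
  5        26.25        22.0219       110.1095
  6     1,026.25       831.2344     4,987.4065
  Σ                    949.5032     5,333.9088
P = 949.5032; Macaulay duration = 5,333.9088 / 949.5032 = 5.61758 half-year periods = 2.80879 years.
Modified duration = D_Mac / (1 + y) = 2.80879 / 1.03575 = 2.71184 years.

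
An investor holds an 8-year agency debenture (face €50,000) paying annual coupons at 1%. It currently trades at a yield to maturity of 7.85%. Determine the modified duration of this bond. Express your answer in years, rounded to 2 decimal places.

Periodic yield y = 0.0785. First find Macaulay duration:
  t   CF        PV=CF/(1+0.0785)^t    t·PV
  1       500.00       463.6069       463.6069
  2       500.00       429.8626       859.7253
  3       500.00       398.5745     1,195.7236
  4       500.00       369.5638     1,478.2551
  5       500.00       342.6646     1,713.3231
  6       500.00       317.7233     1,906.3400
  7       500.00       294.5974     2,062.1820
  8    50,500.00    27,588.6330   220,709.0643
  Σ                 30,205.2262   230,388.2203
P = 30,205.2262; Macaulay duration = 230,388.2203 / 30,205.2262 = 7.62743 years.
Modified duration = D_Mac / (1 + y) = 7.62743 / 1.0785 = 7.07226 years.

7.07 years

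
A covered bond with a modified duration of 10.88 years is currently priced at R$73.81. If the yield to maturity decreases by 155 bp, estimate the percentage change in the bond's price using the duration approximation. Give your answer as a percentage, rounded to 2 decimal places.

Duration approximation: ΔP/P ≈ -D_mod · Δy = -10.88 × (-0.0155) = +0.168640.
As a percentage: +16.8640%.

+16.86%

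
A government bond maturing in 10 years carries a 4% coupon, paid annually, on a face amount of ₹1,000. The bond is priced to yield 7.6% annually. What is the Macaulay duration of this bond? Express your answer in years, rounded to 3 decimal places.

Periodic yield y = 0.076. Discount each cash flow and weight by its year:
  t   CF        PV=CF/(1+0.076)^t    t·PV
  1        40.00        37.1747        37.1747
  2        40.00        34.5490        69.0980
  3        40.00        32.1087        96.3262
  4        40.00        29.8408       119.3633
  5        40.00        27.7331       138.6656
  6        40.00        25.7743       154.6456
  7        40.00        23.9538       167.6765
  8        40.00        22.2619       178.0950
  9        40.00        20.6895       186.2053
  10    1,040.00       499.9316     4,999.3164
  Σ                    754.0174     6,146.5667
Price P = Σ PV = 754.0174.
Macaulay duration = Σ(t·PV) / P = 6,146.5667 / 754.0174 = 8.15176 years.

8.152 years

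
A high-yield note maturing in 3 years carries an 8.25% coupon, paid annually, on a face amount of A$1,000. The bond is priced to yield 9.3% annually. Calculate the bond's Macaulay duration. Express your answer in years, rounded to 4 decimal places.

2.7740 years

Periodic yield y = 0.093. Discount each cash flow and weight by its year:
  t   CF        PV=CF/(1+0.093)^t    t·PV
  1        82.50        75.4803        75.4803
  2        82.50        69.0579       138.1159
  3     1,082.50       829.0246     2,487.0738
  Σ                    973.5629     2,700.6700
Price P = Σ PV = 973.5629.
Macaulay duration = Σ(t·PV) / P = 2,700.6700 / 973.5629 = 2.77401 years.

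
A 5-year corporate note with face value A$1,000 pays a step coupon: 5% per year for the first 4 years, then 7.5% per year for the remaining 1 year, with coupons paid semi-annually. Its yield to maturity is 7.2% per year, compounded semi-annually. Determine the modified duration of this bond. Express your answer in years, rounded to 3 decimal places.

4.305 years

Periodic yield y = 0.036. First find Macaulay duration:
  t   CF        PV=CF/(1+0.036)^t    t·PV
  1        25.00        24.1313        24.1313
  2        25.00        23.2927        46.5855
  3        25.00        22.4833        67.4500
  4        25.00        21.7021        86.8082
  5        25.00        20.9479       104.7397
  6        25.00        20.2200       121.3201
  7        25.00        19.5174       136.6217
  8        25.00        18.8392       150.7134
  9        37.50        27.2768       245.4912
  10    1,037.50       728.4346     7,284.3457
  Σ                    926.8453     8,268.2069
P = 926.8453; Macaulay duration = 8,268.2069 / 926.8453 = 8.92081 half-year periods = 4.46040 years.
Modified duration = D_Mac / (1 + y) = 4.46040 / 1.036 = 4.30541 years.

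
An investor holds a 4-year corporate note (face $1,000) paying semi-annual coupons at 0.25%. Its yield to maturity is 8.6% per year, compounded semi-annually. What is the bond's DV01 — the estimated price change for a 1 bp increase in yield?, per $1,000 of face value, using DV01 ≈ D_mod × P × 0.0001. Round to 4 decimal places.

Periodic yield y = 0.043.
  t   CF        PV=CF/(1+0.043)^t    t·PV
  1         1.25         1.1985         1.1985
  2         1.25         1.1491         2.2981
  3         1.25         1.1017         3.3051
  4         1.25         1.0563         4.2251
  5         1.25         1.0127         5.0636
  6         1.25         0.9710         5.8258
  7         1.25         0.9309         6.5166
  8     1,001.25       714.9375     5,719.4998
  Σ                    722.3576     5,747.9324
P = 722.3576; D_Mac = 7.95718 half-year periods = 3.97859 yrs; D_mod = 3.81457 yrs.
DV01 ≈ 3.81457 × 722.3576 × 0.0001 = 0.275548.

$0.2755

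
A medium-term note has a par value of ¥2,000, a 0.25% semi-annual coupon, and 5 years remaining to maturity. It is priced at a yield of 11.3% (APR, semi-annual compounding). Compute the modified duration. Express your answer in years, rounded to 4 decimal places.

4.6952 years

Periodic yield y = 0.0565. First find Macaulay duration:
  t   CF        PV=CF/(1+0.0565)^t    t·PV
  1         2.50         2.3663         2.3663
  2         2.50         2.2398         4.4795
  3         2.50         2.1200         6.3599
  4         2.50         2.0066         8.0264
  5         2.50         1.8993         9.4965
  6         2.50         1.7977        10.7863
  7         2.50         1.7016        11.9111
  8         2.50         1.6106        12.8847
  9         2.50         1.5245        13.7201
  10    2,002.50     1,155.7862    11,557.8622
  Σ                  1,173.0525    11,637.8930
P = 1,173.0525; Macaulay duration = 11,637.8930 / 1,173.0525 = 9.92103 half-year periods = 4.96052 years.
Modified duration = D_Mac / (1 + y) = 4.96052 / 1.0565 = 4.69524 years.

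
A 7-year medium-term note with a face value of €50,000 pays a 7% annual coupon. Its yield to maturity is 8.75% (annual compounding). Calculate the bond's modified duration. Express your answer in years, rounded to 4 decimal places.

Periodic yield y = 0.0875. First find Macaulay duration:
  t   CF        PV=CF/(1+0.0875)^t    t·PV
  1     3,500.00     3,218.3908     3,218.3908
  2     3,500.00     2,959.4398     5,918.8796
  3     3,500.00     2,721.3240     8,163.9719
  4     3,500.00     2,502.3669    10,009.4675
  5     3,500.00     2,301.0270    11,505.1350
  6     3,500.00     2,115.8869    12,695.3214
  7    53,500.00    29,740.5450   208,183.8149
  Σ                 45,558.9804   259,694.9812
P = 45,558.9804; Macaulay duration = 259,694.9812 / 45,558.9804 = 5.70019 years.
Modified duration = D_Mac / (1 + y) = 5.70019 / 1.0875 = 5.24156 years.

5.2416 years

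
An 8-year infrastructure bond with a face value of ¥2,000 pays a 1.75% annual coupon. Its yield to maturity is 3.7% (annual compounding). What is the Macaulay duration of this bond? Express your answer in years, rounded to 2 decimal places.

Periodic yield y = 0.037. Discount each cash flow and weight by its year:
  t   CF        PV=CF/(1+0.037)^t    t·PV
  1        35.00        33.7512        33.7512
  2        35.00        32.5470        65.0939
  3        35.00        31.3857        94.1571
  4        35.00        30.2659       121.0634
  5        35.00        29.1860       145.9299
  6        35.00        28.1446       168.8678
  7        35.00        27.1404       189.9830
  8     2,035.00     1,521.7186    12,173.7492
  Σ                  1,734.1394    12,992.5955
Price P = Σ PV = 1,734.1394.
Macaulay duration = Σ(t·PV) / P = 12,992.5955 / 1,734.1394 = 7.49224 years.

7.49 years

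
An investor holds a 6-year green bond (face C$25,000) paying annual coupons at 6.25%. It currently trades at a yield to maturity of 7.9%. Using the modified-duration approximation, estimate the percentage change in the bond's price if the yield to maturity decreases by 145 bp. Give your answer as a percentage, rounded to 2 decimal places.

+6.92%

Periodic yield y = 0.079. Modified duration first:
  t   CF        PV=CF/(1+0.079)^t    t·PV
  1     1,562.50     1,448.1001     1,448.1001
  2     1,562.50     1,342.0761     2,684.1522
  3     1,562.50     1,243.8147     3,731.4442
  4     1,562.50     1,152.7477     4,610.9906
  5     1,562.50     1,068.3482     5,341.7408
  6    26,562.50    16,832.1766   100,993.0597
  Σ                 23,087.2633   118,809.4874
P = 23,087.2633; D_Mac = 5.14611 yrs; D_mod = 5.14611/(1+0.079) = 4.76933 yrs.
ΔP/P ≈ -D_mod · Δy = -4.76933 × (-0.0145) = +0.069155 = +6.9155%.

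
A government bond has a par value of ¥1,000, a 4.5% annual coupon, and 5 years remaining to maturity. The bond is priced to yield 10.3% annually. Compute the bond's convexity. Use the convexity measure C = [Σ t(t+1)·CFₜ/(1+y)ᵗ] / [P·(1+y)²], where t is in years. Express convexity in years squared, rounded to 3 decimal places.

21.570

With y = 0.103:
  t   CF        PV=CF/(1+0.103)^t    t·PV        t(t+1)·PV
  1        45.00        40.7978        40.7978          81.5956
  2        45.00        36.9881        73.9761         221.9283
  3        45.00        33.5340       100.6021         402.4086
  4        45.00        30.4026       121.6103         608.0516
  5     1,045.00       640.0866     3,200.4329      19,202.5977
  Σ                    781.8091     3,537.4193      20,516.5819
P = 781.8091.
Convexity = Σ t(t+1)·PV / [P·(1+y)²] = 20,516.5819 / (781.8091 × 1.216609) = 21.57015.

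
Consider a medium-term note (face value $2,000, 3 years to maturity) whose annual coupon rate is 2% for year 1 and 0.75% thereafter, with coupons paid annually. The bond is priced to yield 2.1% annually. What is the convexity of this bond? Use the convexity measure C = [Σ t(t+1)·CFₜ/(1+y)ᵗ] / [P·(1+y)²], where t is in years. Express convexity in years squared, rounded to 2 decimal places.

11.28

With y = 0.021:
  t   CF        PV=CF/(1+0.021)^t    t·PV        t(t+1)·PV
  1        40.00        39.1773        39.1773          78.3546
  2        15.00        14.3893        28.7786          86.3358
  3     2,015.00     1,893.2058     5,679.6174      22,718.4695
  Σ                  1,946.7724     5,747.5733      22,883.1599
P = 1,946.7724.
Convexity = Σ t(t+1)·PV / [P·(1+y)²] = 22,883.1599 / (1,946.7724 × 1.042441) = 11.27585.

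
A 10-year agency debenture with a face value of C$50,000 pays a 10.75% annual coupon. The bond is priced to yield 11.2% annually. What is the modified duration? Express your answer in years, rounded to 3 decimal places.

Periodic yield y = 0.112. First find Macaulay duration:
  t   CF        PV=CF/(1+0.112)^t    t·PV
  1     5,375.00     4,833.6331     4,833.6331
  2     5,375.00     4,346.7924     8,693.5847
  3     5,375.00     3,908.9859    11,726.9578
  4     5,375.00     3,515.2751    14,061.1005
  5     5,375.00     3,161.2186    15,806.0931
  6     5,375.00     2,842.8225    17,056.9350
  7     5,375.00     2,556.4951    17,895.4654
  8     5,375.00     2,299.0063    18,392.0508
  9     5,375.00     2,067.4518    18,607.0658
  10   55,375.00    19,154.2815   191,542.8155
  Σ                 48,685.9623   318,615.7017
P = 48,685.9623; Macaulay duration = 318,615.7017 / 48,685.9623 = 6.54430 years.
Modified duration = D_Mac / (1 + y) = 6.54430 / 1.112 = 5.88516 years.

5.885 years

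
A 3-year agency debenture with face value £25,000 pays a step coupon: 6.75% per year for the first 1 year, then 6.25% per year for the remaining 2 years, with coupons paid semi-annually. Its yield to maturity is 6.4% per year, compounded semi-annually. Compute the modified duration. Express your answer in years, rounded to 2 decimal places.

Periodic yield y = 0.032. First find Macaulay duration:
  t   CF        PV=CF/(1+0.032)^t    t·PV
  1       843.75       817.5872       817.5872
  2       843.75       792.2357     1,584.4713
  3       781.25       710.8058     2,132.4173
  4       781.25       688.7653     2,755.0611
  5       781.25       667.4082     3,337.0410
  6    25,781.25    21,341.5416   128,049.2493
  Σ                 25,018.3437   138,675.8273
P = 25,018.3437; Macaulay duration = 138,675.8273 / 25,018.3437 = 5.54297 half-year periods = 2.77148 years.
Modified duration = D_Mac / (1 + y) = 2.77148 / 1.032 = 2.68555 years.

2.69 years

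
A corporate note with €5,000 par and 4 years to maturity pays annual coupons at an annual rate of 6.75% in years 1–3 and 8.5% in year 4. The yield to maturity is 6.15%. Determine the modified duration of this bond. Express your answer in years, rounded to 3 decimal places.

Periodic yield y = 0.0615. First find Macaulay duration:
  t   CF        PV=CF/(1+0.0615)^t    t·PV
  1       337.50       317.9463       317.9463
  2       337.50       299.5255       599.0510
  3       337.50       282.1719       846.5157
  4     5,425.00     4,272.8707    17,091.4827
  Σ                  5,172.5144    18,854.9957
P = 5,172.5144; Macaulay duration = 18,854.9957 / 5,172.5144 = 3.64523 years.
Modified duration = D_Mac / (1 + y) = 3.64523 / 1.0615 = 3.43404 years.

3.434 years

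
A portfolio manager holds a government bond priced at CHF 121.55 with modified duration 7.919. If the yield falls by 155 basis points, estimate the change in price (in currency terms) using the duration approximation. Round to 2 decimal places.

Duration approximation: ΔP/P ≈ -D_mod · Δy = -7.919 × (-0.0155) = +0.1227445.
ΔP ≈ 121.55 × (+0.1227445) = +14.919593975.

+CHF 14.92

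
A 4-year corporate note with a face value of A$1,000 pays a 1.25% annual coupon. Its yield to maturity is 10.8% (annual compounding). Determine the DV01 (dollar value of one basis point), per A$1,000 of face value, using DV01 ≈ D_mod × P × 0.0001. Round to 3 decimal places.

A$0.248

Periodic yield y = 0.108.
  t   CF        PV=CF/(1+0.108)^t    t·PV
  1        12.50        11.2816        11.2816
  2        12.50        10.1819        20.3639
  3        12.50         9.1895        27.5684
  4     1,012.50       671.7938     2,687.1752
  Σ                    702.4468     2,746.3891
P = 702.4468; D_Mac = 3.90975 yrs; D_mod = 3.52865 yrs.
DV01 ≈ 3.52865 × 702.4468 × 0.0001 = 0.247869.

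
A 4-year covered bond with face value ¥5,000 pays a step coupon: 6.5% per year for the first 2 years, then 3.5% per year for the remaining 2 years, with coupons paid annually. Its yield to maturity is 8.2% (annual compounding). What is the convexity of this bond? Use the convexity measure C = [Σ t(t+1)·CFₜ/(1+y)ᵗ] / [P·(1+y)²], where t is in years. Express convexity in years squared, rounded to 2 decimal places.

15.11

With y = 0.082:
  t   CF        PV=CF/(1+0.082)^t    t·PV        t(t+1)·PV
  1       325.00       300.3697       300.3697         600.7394
  2       325.00       277.6060       555.2120       1,665.6360
  3       175.00       138.1517       414.4551       1,657.8205
  4     5,175.00     3,775.7333    15,102.9332      75,514.6661
  Σ                  4,491.8607    16,372.9700      79,438.8620
P = 4,491.8607.
Convexity = Σ t(t+1)·PV / [P·(1+y)²] = 79,438.8620 / (4,491.8607 × 1.170724) = 15.10610.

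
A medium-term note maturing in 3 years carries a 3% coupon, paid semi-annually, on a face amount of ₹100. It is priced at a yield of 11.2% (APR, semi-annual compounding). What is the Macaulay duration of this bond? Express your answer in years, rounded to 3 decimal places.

Periodic yield y = 0.056. Discount each cash flow and weight by its period:
  t   CF        PV=CF/(1+0.056)^t    t·PV
  1         1.50         1.4205         1.4205
  2         1.50         1.3451         2.6903
  3         1.50         1.2738         3.8214
  4         1.50         1.2062         4.8250
  5         1.50         1.1423         5.7114
  6       101.50        73.1952       439.1711
  Σ                     79.5831       457.6396
Price P = Σ PV = 79.5831.
Macaulay duration = Σ(t·PV) / P = 457.6396 / 79.5831 = 5.75046 half-year periods.
In years: 5.75046 / 2 = 2.87523 years.

2.875 years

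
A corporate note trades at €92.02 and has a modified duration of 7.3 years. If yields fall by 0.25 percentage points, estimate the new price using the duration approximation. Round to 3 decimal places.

€93.699

Duration approximation: ΔP/P ≈ -D_mod · Δy = -7.3 × (-0.0025) = +0.018250.
New price ≈ 92.02 × (1 + 0.018250) = 93.699365.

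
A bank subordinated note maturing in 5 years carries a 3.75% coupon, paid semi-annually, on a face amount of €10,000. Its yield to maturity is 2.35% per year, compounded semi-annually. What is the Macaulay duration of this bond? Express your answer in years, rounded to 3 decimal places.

Periodic yield y = 0.01175. Discount each cash flow and weight by its period:
  t   CF        PV=CF/(1+0.01175)^t    t·PV
  1       187.50       185.3225       185.3225
  2       187.50       183.1702       366.3404
  3       187.50       181.0430       543.1289
  4       187.50       178.9404       715.7616
  5       187.50       176.8623       884.3114
  6       187.50       174.8083     1,048.8497
  7       187.50       172.7781     1,209.4469
  8       187.50       170.7716     1,366.1725
  9       187.50       168.7883     1,519.0948
  10   10,187.50     9,064.3255    90,643.2547
  Σ                 10,656.8101    98,481.6833
Price P = Σ PV = 10,656.8101.
Macaulay duration = Σ(t·PV) / P = 98,481.6833 / 10,656.8101 = 9.24120 half-year periods.
In years: 9.24120 / 2 = 4.62060 years.

4.621 years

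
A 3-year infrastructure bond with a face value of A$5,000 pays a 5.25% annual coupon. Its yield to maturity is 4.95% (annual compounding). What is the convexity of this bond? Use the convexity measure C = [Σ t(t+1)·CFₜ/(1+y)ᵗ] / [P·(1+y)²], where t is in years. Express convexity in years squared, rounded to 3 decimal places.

With y = 0.0495:
  t   CF        PV=CF/(1+0.0495)^t    t·PV        t(t+1)·PV
  1       262.50       250.1191       250.1191         500.2382
  2       262.50       238.3222       476.6443       1,429.9329
  3     5,262.50     4,552.4458    13,657.3373      54,629.3491
  Σ                  5,040.8870    14,384.1007      56,559.5203
P = 5,040.8870.
Convexity = Σ t(t+1)·PV / [P·(1+y)²] = 56,559.5203 / (5,040.8870 × 1.101450) = 10.18671.

10.187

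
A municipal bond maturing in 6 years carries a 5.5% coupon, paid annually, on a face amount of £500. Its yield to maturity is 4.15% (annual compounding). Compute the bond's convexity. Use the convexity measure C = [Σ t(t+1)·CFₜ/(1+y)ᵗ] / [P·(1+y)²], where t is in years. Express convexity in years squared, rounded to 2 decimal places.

32.72

With y = 0.0415:
  t   CF        PV=CF/(1+0.0415)^t    t·PV        t(t+1)·PV
  1        27.50        26.4042        26.4042          52.8084
  2        27.50        25.3521        50.7042         152.1127
  3        27.50        24.3419        73.0258         292.1031
  4        27.50        23.3720        93.4879         467.4397
  5        27.50        22.4407       112.2035         673.2209
  6       527.50       413.3013     2,479.8081      17,358.6565
  Σ                    535.2123     2,835.6337      18,996.3412
P = 535.2123.
Convexity = Σ t(t+1)·PV / [P·(1+y)²] = 18,996.3412 / (535.2123 × 1.084722) = 32.72091.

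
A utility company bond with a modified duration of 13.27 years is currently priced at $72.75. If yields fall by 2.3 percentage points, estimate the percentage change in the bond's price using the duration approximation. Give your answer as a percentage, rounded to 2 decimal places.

Duration approximation: ΔP/P ≈ -D_mod · Δy = -13.27 × (-0.023) = +0.305210.
As a percentage: +30.5210%.

+30.52%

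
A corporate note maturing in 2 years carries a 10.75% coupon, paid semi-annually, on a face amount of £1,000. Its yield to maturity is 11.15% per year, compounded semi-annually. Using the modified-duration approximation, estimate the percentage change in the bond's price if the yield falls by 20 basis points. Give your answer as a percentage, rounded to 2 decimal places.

Periodic yield y = 0.05575. Modified duration first:
  t   CF        PV=CF/(1+0.05575)^t    t·PV
  1        53.75        50.9117        50.9117
  2        53.75        48.2232        96.4465
  3        53.75        45.6768       137.0303
  4     1,053.75       848.1902     3,392.7606
  Σ                    993.0018     3,677.1490
P = 993.0018; D_Mac = 3.70306 half-year periods = 1.85153 yrs; D_mod = 1.85153/(1+0.05575) = 1.75376 yrs.
ΔP/P ≈ -D_mod · Δy = -1.75376 × (-0.002) = +0.003508 = +0.3508%.

+0.35%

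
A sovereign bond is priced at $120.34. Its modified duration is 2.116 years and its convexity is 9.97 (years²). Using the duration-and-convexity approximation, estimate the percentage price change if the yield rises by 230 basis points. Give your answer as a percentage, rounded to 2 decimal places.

Duration effect: -D_mod·Δy = -2.116 × (+0.023) = -0.048668
Convexity effect: ½·C·(Δy)² = 0.5 × 9.97 × (0.023)² = +0.002637065
ΔP/P ≈ -0.048668 + 0.002637065 = -0.046030935
= -4.6030935%.

-4.60%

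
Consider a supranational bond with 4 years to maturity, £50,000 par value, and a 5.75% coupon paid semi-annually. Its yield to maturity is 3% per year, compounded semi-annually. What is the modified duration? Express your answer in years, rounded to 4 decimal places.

Periodic yield y = 0.015. First find Macaulay duration:
  t   CF        PV=CF/(1+0.015)^t    t·PV
  1     1,437.50     1,416.2562     1,416.2562
  2     1,437.50     1,395.3263     2,790.6525
  3     1,437.50     1,374.7057     4,124.1170
  4     1,437.50     1,354.3898     5,417.5593
  5     1,437.50     1,334.3742     6,671.8711
  6     1,437.50     1,314.6544     7,887.9264
  7     1,437.50     1,295.2260     9,066.5821
  8    51,437.50    45,661.6409   365,293.1274
  Σ                 55,146.5735   402,668.0921
P = 55,146.5735; Macaulay duration = 402,668.0921 / 55,146.5735 = 7.30178 half-year periods = 3.65089 years.
Modified duration = D_Mac / (1 + y) = 3.65089 / 1.015 = 3.59694 years.

3.5969 years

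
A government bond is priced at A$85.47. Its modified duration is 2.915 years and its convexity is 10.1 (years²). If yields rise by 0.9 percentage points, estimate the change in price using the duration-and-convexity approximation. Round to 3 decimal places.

-A$2.207

Duration effect: -D_mod·Δy = -2.915 × (+0.009) = -0.026235
Convexity effect: ½·C·(Δy)² = 0.5 × 10.1 × (0.009)² = +0.00040905
ΔP/P ≈ -0.026235 + 0.00040905 = -0.02582595
ΔP ≈ 85.47 × (-0.02582595) = -2.2073439465.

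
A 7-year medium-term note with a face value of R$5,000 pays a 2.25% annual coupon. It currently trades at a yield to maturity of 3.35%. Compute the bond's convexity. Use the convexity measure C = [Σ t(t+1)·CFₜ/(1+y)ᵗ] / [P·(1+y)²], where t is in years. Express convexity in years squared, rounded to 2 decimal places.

47.82

With y = 0.0335:
  t   CF        PV=CF/(1+0.0335)^t    t·PV        t(t+1)·PV
  1       112.50       108.8534       108.8534         217.7068
  2       112.50       105.3250       210.6500         631.9501
  3       112.50       101.9110       305.7330       1,222.9320
  4       112.50        98.6076       394.4306       1,972.1530
  5       112.50        95.4114       477.0568       2,862.3410
  6       112.50        92.3187       553.9121       3,877.3850
  7     5,112.50     4,059.3823    28,415.6761     227,325.4091
  Σ                  4,661.8094    30,466.3122     238,109.8770
P = 4,661.8094.
Convexity = Σ t(t+1)·PV / [P·(1+y)²] = 238,109.8770 / (4,661.8094 × 1.068122) = 47.81916.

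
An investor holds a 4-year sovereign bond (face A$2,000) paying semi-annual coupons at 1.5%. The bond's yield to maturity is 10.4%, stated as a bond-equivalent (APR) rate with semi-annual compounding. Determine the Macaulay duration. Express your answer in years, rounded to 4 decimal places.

3.8733 years

Periodic yield y = 0.052. Discount each cash flow and weight by its period:
  t   CF        PV=CF/(1+0.052)^t    t·PV
  1        15.00        14.2586        14.2586
  2        15.00        13.5538        27.1075
  3        15.00        12.8838        38.6514
  4        15.00        12.2470        48.9878
  5        15.00        11.6416        58.2080
  6        15.00        11.0662        66.3969
  7        15.00        10.5192        73.6341
  8     2,015.00     1,343.2261    10,745.8090
  Σ                  1,429.3961    11,073.0534
Price P = Σ PV = 1,429.3961.
Macaulay duration = Σ(t·PV) / P = 11,073.0534 / 1,429.3961 = 7.74667 half-year periods.
In years: 7.74667 / 2 = 3.87333 years.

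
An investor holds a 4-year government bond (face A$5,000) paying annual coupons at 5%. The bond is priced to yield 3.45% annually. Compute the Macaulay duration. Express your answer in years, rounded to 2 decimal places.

Periodic yield y = 0.0345. Discount each cash flow and weight by its year:
  t   CF        PV=CF/(1+0.0345)^t    t·PV
  1       250.00       241.6626       241.6626
  2       250.00       233.6033       467.2066
  3       250.00       225.8128       677.4383
  4     5,250.00     4,583.9231    18,335.6924
  Σ                  5,285.0018    19,722.0000
Price P = Σ PV = 5,285.0018.
Macaulay duration = Σ(t·PV) / P = 19,722.0000 / 5,285.0018 = 3.73169 years.

3.73 years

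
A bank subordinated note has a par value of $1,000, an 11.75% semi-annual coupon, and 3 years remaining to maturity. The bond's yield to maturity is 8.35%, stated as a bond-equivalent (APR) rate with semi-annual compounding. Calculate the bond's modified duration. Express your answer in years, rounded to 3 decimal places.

2.526 years

Periodic yield y = 0.04175. First find Macaulay duration:
  t   CF        PV=CF/(1+0.04175)^t    t·PV
  1        58.75        56.3955        56.3955
  2        58.75        54.1353       108.2707
  3        58.75        51.9658       155.8973
  4        58.75        49.8831       199.5326
  5        58.75        47.8840       239.4199
  6     1,058.75       828.3471     4,970.0827
  Σ                  1,088.6109     5,729.5987
P = 1,088.6109; Macaulay duration = 5,729.5987 / 1,088.6109 = 5.26322 half-year periods = 2.63161 years.
Modified duration = D_Mac / (1 + y) = 2.63161 / 1.04175 = 2.52614 years.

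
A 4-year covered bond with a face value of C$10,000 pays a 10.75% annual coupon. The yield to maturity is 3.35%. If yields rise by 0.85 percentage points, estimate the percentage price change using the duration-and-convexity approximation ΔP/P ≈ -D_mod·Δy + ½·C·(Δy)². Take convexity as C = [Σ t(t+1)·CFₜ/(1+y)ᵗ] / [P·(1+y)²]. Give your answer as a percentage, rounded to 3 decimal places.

-2.838%

With y = 0.0335:
  t   CF        PV=CF/(1+0.0335)^t    t·PV        t(t+1)·PV
  1     1,075.00     1,040.1548     1,040.1548       2,080.3096
  2     1,075.00     1,006.4391     2,012.8782       6,038.6346
  3     1,075.00       973.8163     2,921.4488      11,685.7951
  4    11,075.00     9,707.3751    38,829.5004     194,147.5018
  Σ                 12,727.7853    44,803.9822     213,952.2412
P = 12,727.7853; D_Mac = 3.52017 yrs; D_mod = 3.40607 yrs; C = 15.73776.
Duration effect: -3.40607 × (+0.0085) = -0.028952
Convexity effect: 0.5 × 15.73776 × (0.0085)² = +0.0005685
ΔP/P ≈ -0.028952 + 0.0005685 = -0.028383 = -2.8383%.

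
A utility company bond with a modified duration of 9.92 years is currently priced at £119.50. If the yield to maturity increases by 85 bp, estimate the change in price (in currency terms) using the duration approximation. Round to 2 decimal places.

-£10.08

Duration approximation: ΔP/P ≈ -D_mod · Δy = -9.92 × (+0.0085) = -0.084320.
ΔP ≈ 119.50 × (-0.084320) = -10.07624.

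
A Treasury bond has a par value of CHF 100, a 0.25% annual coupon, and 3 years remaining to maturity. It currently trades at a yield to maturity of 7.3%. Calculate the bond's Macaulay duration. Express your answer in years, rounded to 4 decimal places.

Periodic yield y = 0.073. Discount each cash flow and weight by its year:
  t   CF        PV=CF/(1+0.073)^t    t·PV
  1         0.25         0.2330         0.2330
  2         0.25         0.2171         0.4343
  3       100.25        81.1494       243.4481
  Σ                     81.5995       244.1154
Price P = Σ PV = 81.5995.
Macaulay duration = Σ(t·PV) / P = 244.1154 / 81.5995 = 2.99163 years.

2.9916 years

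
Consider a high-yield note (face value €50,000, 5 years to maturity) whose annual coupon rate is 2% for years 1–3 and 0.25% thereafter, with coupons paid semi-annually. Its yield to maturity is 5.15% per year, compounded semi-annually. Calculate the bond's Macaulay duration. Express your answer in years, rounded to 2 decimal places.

Periodic yield y = 0.02575. Discount each cash flow and weight by its period:
  t   CF        PV=CF/(1+0.02575)^t    t·PV
  1       500.00       487.4482       487.4482
  2       500.00       475.2115       950.4230
  3       500.00       463.2820     1,389.8460
  4       500.00       451.6520     1,806.6079
  5       500.00       440.3139     2,201.5694
  6       500.00       429.2604     2,575.5625
  7        62.50        52.3106       366.1739
  8        62.50        50.9974       407.9790
  9        62.50        49.7172       447.4544
  10   50,062.50    38,823.7317   388,237.3170
  Σ                 41,723.9248   398,870.3813
Price P = Σ PV = 41,723.9248.
Macaulay duration = Σ(t·PV) / P = 398,870.3813 / 41,723.9248 = 9.55975 half-year periods.
In years: 9.55975 / 2 = 4.77988 years.

4.78 years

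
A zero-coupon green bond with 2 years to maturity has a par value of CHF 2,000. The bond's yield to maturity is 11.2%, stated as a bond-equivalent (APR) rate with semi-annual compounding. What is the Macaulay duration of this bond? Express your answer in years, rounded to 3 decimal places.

A zero-coupon bond has a single cash flow at maturity, so its Macaulay duration equals its maturity: 2 years.
(Equivalently: 4 semi-annual periods ÷ 2 = 2 years.)

2.000 years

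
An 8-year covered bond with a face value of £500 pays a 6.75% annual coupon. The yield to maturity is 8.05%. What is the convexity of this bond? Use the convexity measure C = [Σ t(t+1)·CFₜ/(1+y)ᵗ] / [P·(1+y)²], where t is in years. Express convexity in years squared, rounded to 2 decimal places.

With y = 0.0805:
  t   CF        PV=CF/(1+0.0805)^t    t·PV        t(t+1)·PV
  1        33.75        31.2355        31.2355          62.4711
  2        33.75        28.9084        57.8168         173.4505
  3        33.75        26.7547        80.2640         321.0559
  4        33.75        24.7614        99.0455         495.2274
  5        33.75        22.9166       114.5829         687.4976
  6        33.75        21.2092       127.2555         890.7882
  7        33.75        19.6291       137.4037       1,099.2296
  8       533.75       287.3027     2,298.4217      20,685.7949
  Σ                    462.7176     2,946.0256      24,415.5152
P = 462.7176.
Convexity = Σ t(t+1)·PV / [P·(1+y)²] = 24,415.5152 / (462.7176 × 1.167480) = 45.19603.

45.20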